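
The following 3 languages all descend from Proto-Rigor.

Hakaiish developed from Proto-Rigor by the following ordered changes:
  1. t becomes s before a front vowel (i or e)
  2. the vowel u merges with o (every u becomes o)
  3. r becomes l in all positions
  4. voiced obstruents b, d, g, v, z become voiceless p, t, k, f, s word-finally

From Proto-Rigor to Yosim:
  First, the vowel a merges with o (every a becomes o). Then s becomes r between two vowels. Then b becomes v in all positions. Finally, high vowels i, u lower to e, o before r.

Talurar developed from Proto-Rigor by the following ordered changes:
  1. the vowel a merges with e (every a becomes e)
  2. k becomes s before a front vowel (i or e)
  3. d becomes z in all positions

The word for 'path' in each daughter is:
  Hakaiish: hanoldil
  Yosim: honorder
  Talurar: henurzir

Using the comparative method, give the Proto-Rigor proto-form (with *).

*hanurdir

Position 6: Hakaiish has d, Yosim has d, Talurar has z. Hakaiish preserves d here (none of its changes turn any other segment into d), so the proto-segment is *d.
Position 7: Hakaiish has i, Yosim has e, Talurar has i. Hakaiish preserves i here (none of its changes turn any other segment into i), so the proto-segment is *i.
Position 2: Hakaiish has a, Yosim has o, Talurar has e. Hakaiish preserves a here (none of its changes turn any other segment into a), so the proto-segment is *a.
This points to *hanurdir. Verify forward in each daughter:
Hakaiish: *hanurdir
  hanurdir (rule 1 does not apply)
  hanurdir → hanordir   [vowel merger]
  hanordir → hanoldil   [unconditioned shift]
  hanoldil (rule 4 does not apply)
  giving Hakaiish hanoldil.
Yosim: *hanurdir > honurdir > honorder  (by vowel merger, pre-rhotic lowering)
Talurar: *hanurdir > henurdir > henurzir  (by vowel merger, unconditioned shift)
*hanurdir is the unique common source.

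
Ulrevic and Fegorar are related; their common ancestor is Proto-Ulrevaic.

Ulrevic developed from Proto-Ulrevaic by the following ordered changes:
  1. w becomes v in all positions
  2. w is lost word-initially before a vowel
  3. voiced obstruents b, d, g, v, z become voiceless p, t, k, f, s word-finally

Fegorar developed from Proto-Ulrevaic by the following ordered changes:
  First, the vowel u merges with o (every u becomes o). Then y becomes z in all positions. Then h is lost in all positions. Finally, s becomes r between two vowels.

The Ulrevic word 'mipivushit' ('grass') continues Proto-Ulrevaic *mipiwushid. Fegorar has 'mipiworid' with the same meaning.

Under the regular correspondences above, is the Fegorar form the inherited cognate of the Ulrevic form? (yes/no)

Derive the expected Fegorar reflex of *mipiwushid:
Fegorar: start from *mipiwushid.
  rule 1 (vowel merger): mipiwushid → mipiwoshid
  rule 2: no change — mipiwoshid
  rule 3 (h-loss): mipiwoshid → mipiwosid
  rule 4 (rhotacism): mipiwosid → mipiworid
  ⇒ Fegorar mipiworid
Fegorar 'mipiworid' matches the regular reflex exactly, so the pair is cognate.

yes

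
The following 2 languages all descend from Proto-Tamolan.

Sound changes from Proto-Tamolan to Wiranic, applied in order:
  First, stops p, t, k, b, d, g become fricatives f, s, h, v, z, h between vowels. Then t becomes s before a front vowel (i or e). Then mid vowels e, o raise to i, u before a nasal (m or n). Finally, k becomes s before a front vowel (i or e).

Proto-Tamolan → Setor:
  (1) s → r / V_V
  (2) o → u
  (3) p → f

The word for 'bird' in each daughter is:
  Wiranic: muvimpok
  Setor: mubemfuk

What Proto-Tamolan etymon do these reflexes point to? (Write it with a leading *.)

*mubempok

Position 7: Wiranic has o, Setor has u. Wiranic preserves o here (none of its changes turn any other segment into o), so the proto-segment is *o.
Position 3: Wiranic has v, Setor has b. Setor preserves b here (none of its changes turn any other segment into b), so the proto-segment is *b.
This points to *mubempok. Verify forward in each daughter:
Wiranic: *mubempok
  mubempok → muvempok   [intervocalic lenition]
  muvempok (rule 2 does not apply)
  muvempok → muvimpok   [pre-nasal raising]
  muvimpok (rule 4 does not apply)
  giving Wiranic muvimpok.
Setor: *mubempok
  mubempok (rule 1 does not apply)
  mubempok → mubempuk   [vowel merger]
  mubempuk → mubemfuk   [unconditioned shift]
  giving Setor mubemfuk.
*mubempok is the unique common source.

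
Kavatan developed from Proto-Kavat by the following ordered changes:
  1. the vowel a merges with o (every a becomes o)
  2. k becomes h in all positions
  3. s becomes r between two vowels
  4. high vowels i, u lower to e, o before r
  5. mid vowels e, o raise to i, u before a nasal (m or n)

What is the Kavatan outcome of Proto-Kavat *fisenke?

ferinhe

Kavatan: *fisenke
  fisenke (rule 1 does not apply)
  fisenke → fisenhe   [unconditioned shift]
  fisenhe → firenhe   [rhotacism]
  firenhe → ferenhe   [pre-rhotic lowering]
  ferenhe → ferinhe   [pre-nasal raising]
  giving Kavatan ferinhe.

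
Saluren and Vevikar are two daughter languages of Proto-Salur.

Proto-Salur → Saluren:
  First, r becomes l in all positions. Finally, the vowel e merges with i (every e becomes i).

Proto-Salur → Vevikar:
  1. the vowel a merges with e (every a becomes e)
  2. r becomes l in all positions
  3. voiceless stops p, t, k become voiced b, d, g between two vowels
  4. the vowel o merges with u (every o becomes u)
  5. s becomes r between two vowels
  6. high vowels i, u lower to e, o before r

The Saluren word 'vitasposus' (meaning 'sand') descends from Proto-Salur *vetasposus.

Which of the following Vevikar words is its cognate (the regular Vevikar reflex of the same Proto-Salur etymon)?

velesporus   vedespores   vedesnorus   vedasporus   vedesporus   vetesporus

Vevikar: start from *vetasposus.
  rule 1 (vowel merger): vetasposus → vetesposus
  rule 2: no change — vetesposus
  rule 3 (intervocalic voicing): vetesposus → vedesposus
  rule 4 (vowel merger): vedesposus → vedespusus
  rule 5 (rhotacism): vedespusus → vedespurus
  rule 6 (pre-rhotic lowering): vedespurus → vedesporus
  ⇒ Vevikar vedesporus
Among the options, 'vedesporus' alone shows every Vevikar change applied in order.

vedesporus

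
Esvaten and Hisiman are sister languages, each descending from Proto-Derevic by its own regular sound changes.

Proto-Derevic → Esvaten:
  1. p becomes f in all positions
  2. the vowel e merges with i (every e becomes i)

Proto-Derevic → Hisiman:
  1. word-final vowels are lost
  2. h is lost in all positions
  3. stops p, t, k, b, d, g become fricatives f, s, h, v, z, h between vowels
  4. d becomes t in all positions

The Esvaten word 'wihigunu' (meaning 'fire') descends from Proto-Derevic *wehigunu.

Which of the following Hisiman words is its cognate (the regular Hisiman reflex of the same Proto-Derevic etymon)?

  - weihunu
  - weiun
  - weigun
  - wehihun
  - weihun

weihun

Hisiman: *wehigunu > wehigun > weigun > weihun  (by apocope, h-loss, intervocalic lenition)
The other candidates each miss or misapply at least one Hisiman change.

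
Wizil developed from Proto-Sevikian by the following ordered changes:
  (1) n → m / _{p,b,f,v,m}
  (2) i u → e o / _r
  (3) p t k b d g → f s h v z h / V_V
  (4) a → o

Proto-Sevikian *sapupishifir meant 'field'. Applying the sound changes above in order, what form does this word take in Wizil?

Wizil: start from *sapupishifir.
  rule 1: no change — sapupishifir
  rule 2 (pre-rhotic lowering): sapupishifir → sapupishifer
  rule 3 (intervocalic lenition): sapupishifer → safufishifer
  rule 4 (vowel merger): safufishifer → sofufishifer
  ⇒ Wizil sofufishifer

sofufishifer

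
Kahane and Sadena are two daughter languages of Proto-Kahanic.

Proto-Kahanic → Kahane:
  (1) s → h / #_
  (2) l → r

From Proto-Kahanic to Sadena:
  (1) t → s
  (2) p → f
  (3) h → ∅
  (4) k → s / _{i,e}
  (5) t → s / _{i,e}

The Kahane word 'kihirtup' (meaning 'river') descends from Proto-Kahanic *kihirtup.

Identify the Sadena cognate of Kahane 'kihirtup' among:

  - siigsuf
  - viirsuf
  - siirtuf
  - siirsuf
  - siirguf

siirsuf

Sadena: *kihirtup
  kihirtup → kihirsup   [unconditioned shift]
  kihirsup → kihirsuf   [unconditioned shift]
  kihirsuf → kiirsuf   [h-loss]
  kiirsuf → siirsuf   [palatalisation]
  siirsuf (rule 5 does not apply)
  giving Sadena siirsuf.
The other candidates each miss or misapply at least one Sadena change.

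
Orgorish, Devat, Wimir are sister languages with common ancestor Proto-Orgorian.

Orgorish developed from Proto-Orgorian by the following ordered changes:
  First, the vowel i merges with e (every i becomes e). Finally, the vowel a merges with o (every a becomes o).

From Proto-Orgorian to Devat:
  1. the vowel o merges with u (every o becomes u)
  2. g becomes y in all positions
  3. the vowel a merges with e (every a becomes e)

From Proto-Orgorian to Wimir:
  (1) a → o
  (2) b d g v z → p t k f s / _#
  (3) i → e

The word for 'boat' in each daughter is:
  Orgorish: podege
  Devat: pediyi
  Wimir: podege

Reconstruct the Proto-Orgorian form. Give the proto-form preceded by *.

*padigi

Position 2: Orgorish has o, Devat has e, Wimir has o. Taking the neighbouring segments as reconstructed: Orgorish o could go back to *a or *o; Devat e could go back to *a or *e; Wimir o could go back to *a or *o — the one source consistent with every daughter is *a.
Position 5: Orgorish has g, Devat has y, Wimir has g. Orgorish preserves g here (none of its changes turn any other segment into g), so the proto-segment is *g.
Continuing position by position gives *padigi; check it forward:
Orgorish: *padigi > padege > podege  (by vowel merger, vowel merger)
Devat: *padigi > padiyi > pediyi  (by unconditioned shift, vowel merger)
Wimir: start from *padigi.
  rule 1 (vowel merger): padigi → podigi
  rule 2: no change — podigi
  rule 3 (vowel merger): podigi → podege
  ⇒ Wimir podege
*padigi is the unique common source.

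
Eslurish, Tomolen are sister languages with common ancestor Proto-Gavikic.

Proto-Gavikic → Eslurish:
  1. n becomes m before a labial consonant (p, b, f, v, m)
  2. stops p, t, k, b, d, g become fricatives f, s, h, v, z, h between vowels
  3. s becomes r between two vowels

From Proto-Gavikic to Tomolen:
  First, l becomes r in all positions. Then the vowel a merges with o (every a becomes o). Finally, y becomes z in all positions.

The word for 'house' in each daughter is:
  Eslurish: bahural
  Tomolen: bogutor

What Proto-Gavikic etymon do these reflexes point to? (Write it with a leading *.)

Position 6: Eslurish has a, Tomolen has o. Eslurish preserves a here (none of its changes turn any other segment into a), so the proto-segment is *a.
Position 5: Eslurish has r, Tomolen has t. Tomolen preserves t here (none of its changes turn any other segment into t), so the proto-segment is *t.
Position 2: Eslurish has a, Tomolen has o. Eslurish preserves a here (none of its changes turn any other segment into a), so the proto-segment is *a.
Verify the candidate proto-form against each daughter:
Eslurish: start from *bagutal.
  rule 1: no change — bagutal
  rule 2 (intervocalic lenition): bagutal → bahusal
  rule 3 (rhotacism): bahusal → bahural
  ⇒ Eslurish bahural
Tomolen: *bagutal
  bagutal → bagutar   [unconditioned shift]
  bagutar → bogutor   [vowel merger]
  bogutor (rule 3 does not apply)
  giving Tomolen bogutor.
No other proto-form is consistent with every reflex, so the reconstruction is *bagutal.

*bagutal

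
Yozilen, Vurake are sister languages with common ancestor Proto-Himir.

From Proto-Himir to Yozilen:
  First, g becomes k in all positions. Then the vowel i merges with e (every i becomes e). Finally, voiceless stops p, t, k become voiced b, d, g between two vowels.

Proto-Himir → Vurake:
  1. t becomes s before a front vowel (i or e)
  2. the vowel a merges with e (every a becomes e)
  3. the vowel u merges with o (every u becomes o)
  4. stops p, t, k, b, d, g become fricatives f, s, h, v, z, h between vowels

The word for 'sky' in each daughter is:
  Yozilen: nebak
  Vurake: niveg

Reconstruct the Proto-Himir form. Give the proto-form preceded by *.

*nibag

Position 4: Yozilen has a, Vurake has e. Yozilen preserves a here (none of its changes turn any other segment into a), so the proto-segment is *a.
Position 2: Yozilen has e, Vurake has i. Vurake preserves i here (none of its changes turn any other segment into i), so the proto-segment is *i.
Position 5: Yozilen has k, Vurake has g. Vurake preserves g here (none of its changes turn any other segment into g), so the proto-segment is *g.
Verify the candidate proto-form against each daughter:
Yozilen: *nibag
  nibag → nibak   [unconditioned shift]
  nibak → nebak   [vowel merger]
  nebak (rule 3 does not apply)
  giving Yozilen nebak.
Vurake: *nibag > nibeg > niveg  (by vowel merger, intervocalic lenition)
No other proto-form is consistent with every reflex, so the reconstruction is *nibag.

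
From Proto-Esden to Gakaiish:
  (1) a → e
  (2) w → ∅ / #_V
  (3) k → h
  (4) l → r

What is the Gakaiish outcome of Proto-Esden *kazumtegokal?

hezumtegoher

Gakaiish: *kazumtegokal
  kazumtegokal → kezumtegokel   [vowel merger]
  kezumtegokel (rule 2 does not apply)
  kezumtegokel → hezumtegohel   [unconditioned shift]
  hezumtegohel → hezumtegoher   [unconditioned shift]
  giving Gakaiish hezumtegoher.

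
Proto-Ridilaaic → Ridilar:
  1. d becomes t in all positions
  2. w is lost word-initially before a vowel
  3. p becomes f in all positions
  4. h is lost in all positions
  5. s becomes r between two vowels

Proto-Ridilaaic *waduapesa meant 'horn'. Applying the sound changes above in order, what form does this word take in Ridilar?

atuafera

Ridilar: *waduapesa
  waduapesa → watuapesa   [unconditioned shift]
  watuapesa → atuapesa   [glide loss]
  atuapesa → atuafesa   [unconditioned shift]
  atuafesa (rule 4 does not apply)
  atuafesa → atuafera   [rhotacism]
  giving Ridilar atuafera.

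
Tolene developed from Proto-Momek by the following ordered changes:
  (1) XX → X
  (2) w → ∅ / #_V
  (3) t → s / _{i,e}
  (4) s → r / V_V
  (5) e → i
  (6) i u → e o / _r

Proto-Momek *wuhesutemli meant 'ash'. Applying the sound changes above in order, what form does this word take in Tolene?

uherorimli

Tolene: start from *wuhesutemli.
  rule 1: no change — wuhesutemli
  rule 2 (glide loss): wuhesutemli → uhesutemli
  rule 3 (palatalisation): uhesutemli → uhesusemli
  rule 4 (rhotacism): uhesusemli → uheruremli
  rule 5 (vowel merger): uheruremli → uhirurimli
  rule 6 (pre-rhotic lowering): uhirurimli → uherorimli
  ⇒ Tolene uherorimli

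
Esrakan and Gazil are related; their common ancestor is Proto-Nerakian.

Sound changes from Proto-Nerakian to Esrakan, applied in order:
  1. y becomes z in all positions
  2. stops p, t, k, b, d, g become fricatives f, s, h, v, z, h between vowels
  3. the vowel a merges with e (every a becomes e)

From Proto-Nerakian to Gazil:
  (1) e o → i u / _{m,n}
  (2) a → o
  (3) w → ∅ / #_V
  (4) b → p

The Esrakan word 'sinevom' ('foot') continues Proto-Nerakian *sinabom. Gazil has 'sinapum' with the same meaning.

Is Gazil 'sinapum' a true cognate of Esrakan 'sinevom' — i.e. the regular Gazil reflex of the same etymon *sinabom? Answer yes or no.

no

Derive the expected Gazil reflex of *sinabom:
Gazil: *sinabom > sinabum > sinobum > sinopum  (by pre-nasal raising, vowel merger, unconditioned shift)
The regular Gazil reflex would be 'sinopum', but the attested form is 'sinapum'. The correspondence is irregular, so they are not cognates (the Gazil form has a different source).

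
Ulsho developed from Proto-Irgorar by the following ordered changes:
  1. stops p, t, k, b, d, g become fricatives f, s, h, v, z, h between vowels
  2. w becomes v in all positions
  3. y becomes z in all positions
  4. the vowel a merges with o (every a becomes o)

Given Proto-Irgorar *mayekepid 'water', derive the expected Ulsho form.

Ulsho: *mayekepid > mayehefid > mazehefid > mozehefid  (by intervocalic lenition, unconditioned shift, vowel merger)

mozehefid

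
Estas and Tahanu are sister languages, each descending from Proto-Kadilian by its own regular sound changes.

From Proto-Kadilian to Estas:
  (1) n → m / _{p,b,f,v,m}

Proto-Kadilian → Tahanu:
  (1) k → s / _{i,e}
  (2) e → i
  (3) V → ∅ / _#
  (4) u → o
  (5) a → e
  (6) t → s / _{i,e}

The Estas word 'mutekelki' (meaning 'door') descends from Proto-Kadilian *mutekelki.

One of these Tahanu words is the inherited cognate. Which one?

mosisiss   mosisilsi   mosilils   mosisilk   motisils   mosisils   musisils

Tahanu: start from *mutekelki.
  rule 1 (palatalisation): mutekelki → muteselsi
  rule 2 (vowel merger): muteselsi → mutisilsi
  rule 3 (apocope): mutisilsi → mutisils
  rule 4 (vowel merger): mutisils → motisils
  rule 5: no change — motisils
  rule 6 (palatalisation): motisils → mosisils
  ⇒ Tahanu mosisils

mosisils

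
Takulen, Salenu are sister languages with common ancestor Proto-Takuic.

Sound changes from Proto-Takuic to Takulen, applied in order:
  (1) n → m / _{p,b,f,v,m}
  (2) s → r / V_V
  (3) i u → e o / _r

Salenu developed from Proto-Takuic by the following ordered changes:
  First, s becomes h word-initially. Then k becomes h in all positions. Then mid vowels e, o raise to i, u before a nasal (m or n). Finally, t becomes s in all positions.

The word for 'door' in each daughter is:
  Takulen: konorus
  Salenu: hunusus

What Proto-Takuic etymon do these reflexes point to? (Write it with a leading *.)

Position 5: Takulen has r, Salenu has s. Taking the neighbouring segments as reconstructed: Takulen r could go back to *s or *r; Salenu s could go back to *t or *s — the one source consistent with every daughter is *s.
Position 2: Takulen has o, Salenu has u. Taking the neighbouring segments as reconstructed: Takulen o can only go back to *o; Salenu u could go back to *o or *u — the one source consistent with every daughter is *o.
Verify the candidate proto-form against each daughter:
Takulen: *konusus
  konusus (rule 1 does not apply)
  konusus → konurus   [rhotacism]
  konurus → konorus   [pre-rhotic lowering]
  giving Takulen konorus.
Salenu: start from *konusus.
  rule 1: no change — konusus
  rule 2 (unconditioned shift): konusus → honusus
  rule 3 (pre-nasal raising): honusus → hunusus
  rule 4: no change — hunusus
  ⇒ Salenu hunusus
Only *konusus yields all of Takulen konorus, Salenu hunusus.

*konusus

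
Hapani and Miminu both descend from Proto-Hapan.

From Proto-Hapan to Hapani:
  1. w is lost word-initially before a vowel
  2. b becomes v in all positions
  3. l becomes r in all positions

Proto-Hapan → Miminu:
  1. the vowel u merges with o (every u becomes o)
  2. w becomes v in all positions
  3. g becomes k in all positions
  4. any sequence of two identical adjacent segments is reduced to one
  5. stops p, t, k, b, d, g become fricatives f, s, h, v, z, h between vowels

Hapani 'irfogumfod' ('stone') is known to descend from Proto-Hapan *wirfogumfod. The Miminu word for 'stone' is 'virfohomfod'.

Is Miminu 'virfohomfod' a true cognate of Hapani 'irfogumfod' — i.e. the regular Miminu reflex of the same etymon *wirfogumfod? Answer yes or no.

Derive the expected Miminu reflex of *wirfogumfod:
Miminu: start from *wirfogumfod.
  rule 1 (vowel merger): wirfogumfod → wirfogomfod
  rule 2 (unconditioned shift): wirfogomfod → virfogomfod
  rule 3 (unconditioned shift): virfogomfod → virfokomfod
  rule 4: no change — virfokomfod
  rule 5 (intervocalic lenition): virfokomfod → virfohomfod
  ⇒ Miminu virfohomfod
Miminu 'virfohomfod' matches the regular reflex exactly, so the pair is cognate.

yes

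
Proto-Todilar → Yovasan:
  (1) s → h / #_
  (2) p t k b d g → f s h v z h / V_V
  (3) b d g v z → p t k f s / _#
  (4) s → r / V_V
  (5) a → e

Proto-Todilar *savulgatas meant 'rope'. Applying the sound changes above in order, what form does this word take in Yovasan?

Yovasan: *savulgatas > havulgatas > havulgasas > havulgaras > hevulgeres  (by debuccalisation, intervocalic lenition, rhotacism, vowel merger)

hevulgeres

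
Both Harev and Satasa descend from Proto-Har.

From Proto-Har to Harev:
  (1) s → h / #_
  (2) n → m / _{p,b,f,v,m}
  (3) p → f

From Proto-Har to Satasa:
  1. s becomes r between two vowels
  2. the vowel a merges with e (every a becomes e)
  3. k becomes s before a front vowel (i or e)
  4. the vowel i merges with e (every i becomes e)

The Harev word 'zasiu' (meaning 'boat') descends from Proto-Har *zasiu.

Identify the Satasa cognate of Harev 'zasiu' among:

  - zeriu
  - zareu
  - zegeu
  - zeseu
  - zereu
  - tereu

Satasa: *zasiu > zariu > zeriu > zereu  (by rhotacism, vowel merger, vowel merger)
Only 'zereu' matches the regular Satasa development of *zasiu.

zereu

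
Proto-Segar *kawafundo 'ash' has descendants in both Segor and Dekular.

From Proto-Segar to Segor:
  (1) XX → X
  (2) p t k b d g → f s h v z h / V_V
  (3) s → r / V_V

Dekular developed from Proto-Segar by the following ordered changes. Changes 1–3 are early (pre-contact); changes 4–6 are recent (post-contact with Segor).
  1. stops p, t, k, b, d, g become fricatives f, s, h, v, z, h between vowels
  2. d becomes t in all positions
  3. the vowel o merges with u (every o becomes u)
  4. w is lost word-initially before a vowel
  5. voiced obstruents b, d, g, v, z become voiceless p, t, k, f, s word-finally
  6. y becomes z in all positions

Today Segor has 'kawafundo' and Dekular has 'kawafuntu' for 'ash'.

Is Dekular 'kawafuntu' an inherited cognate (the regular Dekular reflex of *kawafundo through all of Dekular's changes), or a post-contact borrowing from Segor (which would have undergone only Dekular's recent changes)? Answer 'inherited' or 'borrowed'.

If inherited, *kawafundo would pass through all of Dekular's changes:
Dekular: *kawafundo
  kawafundo (rule 1 does not apply)
  kawafundo → kawafunto   [unconditioned shift]
  kawafunto → kawafuntu   [vowel merger]
  kawafuntu (rule 4 does not apply)
  kawafuntu (rule 5 does not apply)
  kawafuntu (rule 6 does not apply)
  giving Dekular kawafuntu.
If borrowed from Segor 'kawafundo' after the early changes, it would undergo only the recent ones:
  rule 4 (glide loss): no change (kawafundo)
  rule 5 (final devoicing): no change (kawafundo)
  rule 6 (unconditioned shift): no change (kawafundo)
  ⇒ as a loan: kawafundo
Dekular 'kawafuntu' matches the inherited outcome exactly, so it is an inherited cognate, not a loan.

inherited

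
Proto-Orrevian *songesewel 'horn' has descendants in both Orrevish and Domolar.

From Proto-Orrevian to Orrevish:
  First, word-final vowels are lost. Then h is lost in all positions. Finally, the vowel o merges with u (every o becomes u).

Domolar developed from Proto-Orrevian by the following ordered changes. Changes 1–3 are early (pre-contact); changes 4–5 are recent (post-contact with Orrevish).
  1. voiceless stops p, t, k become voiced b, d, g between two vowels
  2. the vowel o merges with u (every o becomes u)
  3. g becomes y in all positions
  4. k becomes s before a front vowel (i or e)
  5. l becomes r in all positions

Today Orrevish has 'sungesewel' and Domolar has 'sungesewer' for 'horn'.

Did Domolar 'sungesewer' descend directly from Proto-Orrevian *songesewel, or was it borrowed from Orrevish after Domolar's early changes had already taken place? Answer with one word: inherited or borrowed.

borrowed

If inherited, *songesewel would pass through all of Domolar's changes:
Domolar: *songesewel
  songesewel (rule 1 does not apply)
  songesewel → sungesewel   [vowel merger]
  sungesewel → sunyesewel   [unconditioned shift]
  sunyesewel (rule 4 does not apply)
  sunyesewel → sunyesewer   [unconditioned shift]
  giving Domolar sunyesewer.
If borrowed from Orrevish 'sungesewel' after the early changes, it would undergo only the recent ones:
  rule 4 (palatalisation): no change (sungesewel)
  rule 5 (unconditioned shift): sungesewel → sungesewer
  ⇒ as a loan: sungesewer
Domolar 'sungesewer' matches the loan outcome 'sungesewer', not the inherited 'sunyesewer' — it skipped the early Domolar changes, so it was borrowed from Orrevish.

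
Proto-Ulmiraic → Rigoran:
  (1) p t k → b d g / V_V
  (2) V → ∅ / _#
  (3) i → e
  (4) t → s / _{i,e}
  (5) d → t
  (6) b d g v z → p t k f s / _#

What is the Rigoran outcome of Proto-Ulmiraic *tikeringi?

segerenk

Rigoran: start from *tikeringi.
  rule 1 (intervocalic voicing): tikeringi → tigeringi
  rule 2 (apocope): tigeringi → tigering
  rule 3 (vowel merger): tigering → tegereng
  rule 4 (palatalisation): tegereng → segereng
  rule 5: no change — segereng
  rule 6 (final devoicing): segereng → segerenk
  ⇒ Rigoran segerenk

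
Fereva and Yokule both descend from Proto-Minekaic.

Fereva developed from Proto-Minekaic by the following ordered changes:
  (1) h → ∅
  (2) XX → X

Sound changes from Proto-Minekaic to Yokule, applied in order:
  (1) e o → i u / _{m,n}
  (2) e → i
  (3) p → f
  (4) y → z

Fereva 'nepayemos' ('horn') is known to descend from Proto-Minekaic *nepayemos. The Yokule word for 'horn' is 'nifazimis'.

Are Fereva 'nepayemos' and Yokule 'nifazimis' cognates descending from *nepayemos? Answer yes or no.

Derive the expected Yokule reflex of *nepayemos:
Yokule: start from *nepayemos.
  rule 1 (pre-nasal raising): nepayemos → nepayimos
  rule 2 (vowel merger): nepayimos → nipayimos
  rule 3 (unconditioned shift): nipayimos → nifayimos
  rule 4 (unconditioned shift): nifayimos → nifazimos
  ⇒ Yokule nifazimos
The regular Yokule reflex would be 'nifazimos', but the attested form is 'nifazimis'. The correspondence is irregular, so they are not cognates (the Yokule form has a different source).

no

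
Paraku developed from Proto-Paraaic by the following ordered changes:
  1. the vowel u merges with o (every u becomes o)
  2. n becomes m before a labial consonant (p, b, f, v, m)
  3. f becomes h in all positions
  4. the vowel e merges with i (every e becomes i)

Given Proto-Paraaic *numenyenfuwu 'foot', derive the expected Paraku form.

Paraku: *numenyenfuwu > nomenyenfowo > nomenyemfowo > nomenyemhowo > nominyimhowo  (by vowel merger, nasal place assimilation, unconditioned shift, vowel merger)

nominyimhowo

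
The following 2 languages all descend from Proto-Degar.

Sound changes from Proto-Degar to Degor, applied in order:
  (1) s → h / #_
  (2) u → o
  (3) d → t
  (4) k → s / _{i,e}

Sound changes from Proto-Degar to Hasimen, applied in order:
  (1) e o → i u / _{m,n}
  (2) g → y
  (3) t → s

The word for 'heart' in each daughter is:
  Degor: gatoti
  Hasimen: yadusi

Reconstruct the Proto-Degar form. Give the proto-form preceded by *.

*gaduti

Position 1: Degor has g, Hasimen has y. Degor preserves g here (none of its changes turn any other segment into g), so the proto-segment is *g.
Position 5: Degor has t, Hasimen has s. Taking the neighbouring segments as reconstructed: Degor t could go back to *t or *d; Hasimen s could go back to *t or *s — the one source consistent with every daughter is *t.
Position 4: Degor has o, Hasimen has u. Taking the neighbouring segments as reconstructed: Degor o could go back to *o or *u; Hasimen u can only go back to *u — the one source consistent with every daughter is *u.
Verify the candidate proto-form against each daughter:
Degor: start from *gaduti.
  rule 1: no change — gaduti
  rule 2 (vowel merger): gaduti → gadoti
  rule 3 (unconditioned shift): gadoti → gatoti
  rule 4: no change — gatoti
  ⇒ Degor gatoti
Hasimen: *gaduti
  gaduti (rule 1 does not apply)
  gaduti → yaduti   [unconditioned shift]
  yaduti → yadusi   [unconditioned shift]
  giving Hasimen yadusi.
Only *gaduti yields all of Degor gatoti, Hasimen yadusi.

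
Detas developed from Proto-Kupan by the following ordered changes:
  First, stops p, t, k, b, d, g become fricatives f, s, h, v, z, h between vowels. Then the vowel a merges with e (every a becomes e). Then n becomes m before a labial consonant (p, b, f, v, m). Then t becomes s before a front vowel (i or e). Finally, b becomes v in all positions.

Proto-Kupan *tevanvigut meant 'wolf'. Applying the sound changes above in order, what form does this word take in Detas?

Detas: *tevanvigut > tevanvihut > tevenvihut > tevemvihut > sevemvihut  (by intervocalic lenition, vowel merger, nasal place assimilation, palatalisation)

sevemvihut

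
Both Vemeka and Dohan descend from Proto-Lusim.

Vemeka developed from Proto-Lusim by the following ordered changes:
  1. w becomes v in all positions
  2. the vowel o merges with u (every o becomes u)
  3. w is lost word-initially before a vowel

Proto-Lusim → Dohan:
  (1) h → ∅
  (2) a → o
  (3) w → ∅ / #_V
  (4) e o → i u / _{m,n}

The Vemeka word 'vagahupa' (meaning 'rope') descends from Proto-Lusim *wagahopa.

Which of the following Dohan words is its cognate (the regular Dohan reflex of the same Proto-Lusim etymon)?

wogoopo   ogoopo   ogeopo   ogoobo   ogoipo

ogoopo

Dohan: start from *wagahopa.
  rule 1 (h-loss): wagahopa → wagaopa
  rule 2 (vowel merger): wagaopa → wogoopo
  rule 3 (glide loss): wogoopo → ogoopo
  rule 4: no change — ogoopo
  ⇒ Dohan ogoopo
Among the options, 'ogoopo' alone shows every Dohan change applied in order.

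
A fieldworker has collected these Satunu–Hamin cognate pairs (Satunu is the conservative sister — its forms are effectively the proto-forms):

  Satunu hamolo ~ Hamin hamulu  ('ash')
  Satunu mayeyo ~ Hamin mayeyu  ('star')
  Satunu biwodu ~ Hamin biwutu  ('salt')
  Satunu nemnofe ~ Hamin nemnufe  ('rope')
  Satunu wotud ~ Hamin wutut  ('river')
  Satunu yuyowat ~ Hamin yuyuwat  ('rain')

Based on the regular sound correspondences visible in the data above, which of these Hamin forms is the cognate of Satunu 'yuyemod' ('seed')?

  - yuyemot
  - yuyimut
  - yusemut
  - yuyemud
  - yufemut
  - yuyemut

hamolo ~ hamulu, biwodu ~ biwutu — Satunu o corresponds to Hamin u after a consonant, before a consonant other than r, m, n, p, b, f, v.
wotud ~ wutut — Satunu d corresponds to Hamin t word-finally.
Applying these to Satunu 'yuyemod':
  yuyemod → yuyemud   (o→u after a consonant, before a consonant other than r, m, n, p, b, f, v)
  yuyemud → yuyemut   (d→t word-finally)
So the Hamin cognate is 'yuyemut'.

yuyemut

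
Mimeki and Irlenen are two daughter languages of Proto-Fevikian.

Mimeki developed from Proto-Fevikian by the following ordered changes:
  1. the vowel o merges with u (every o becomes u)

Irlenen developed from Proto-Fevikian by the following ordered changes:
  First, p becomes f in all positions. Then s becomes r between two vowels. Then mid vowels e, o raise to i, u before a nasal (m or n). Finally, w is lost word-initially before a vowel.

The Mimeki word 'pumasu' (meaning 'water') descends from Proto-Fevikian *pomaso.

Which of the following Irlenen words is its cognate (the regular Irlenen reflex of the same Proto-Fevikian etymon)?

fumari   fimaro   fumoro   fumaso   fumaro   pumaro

fumaro

Irlenen: *pomaso
  pomaso → fomaso   [unconditioned shift]
  fomaso → fomaro   [rhotacism]
  fomaro → fumaro   [pre-nasal raising]
  fumaro (rule 4 does not apply)
  giving Irlenen fumaro.
Among the options, 'fumaro' alone shows every Irlenen change applied in order.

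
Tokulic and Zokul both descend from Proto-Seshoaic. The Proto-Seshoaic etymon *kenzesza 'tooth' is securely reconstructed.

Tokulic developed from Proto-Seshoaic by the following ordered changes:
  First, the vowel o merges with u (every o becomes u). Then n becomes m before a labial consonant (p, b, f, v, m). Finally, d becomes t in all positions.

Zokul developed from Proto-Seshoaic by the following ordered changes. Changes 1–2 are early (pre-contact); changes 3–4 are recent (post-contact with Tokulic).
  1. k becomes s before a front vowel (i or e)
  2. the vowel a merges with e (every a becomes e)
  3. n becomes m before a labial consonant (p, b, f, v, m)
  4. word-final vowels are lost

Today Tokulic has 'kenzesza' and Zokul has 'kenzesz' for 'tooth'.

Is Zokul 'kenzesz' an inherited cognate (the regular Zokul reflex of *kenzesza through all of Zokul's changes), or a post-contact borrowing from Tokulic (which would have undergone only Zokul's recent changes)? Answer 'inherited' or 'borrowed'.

If inherited, *kenzesza would pass through all of Zokul's changes:
Zokul: start from *kenzesza.
  rule 1 (palatalisation): kenzesza → senzesza
  rule 2 (vowel merger): senzesza → senzesze
  rule 3: no change — senzesze
  rule 4 (apocope): senzesze → senzesz
  ⇒ Zokul senzesz
If borrowed from Tokulic 'kenzesza' after the early changes, it would undergo only the recent ones:
  rule 3 (nasal place assimilation): no change (kenzesza)
  rule 4 (apocope): kenzesza → kenzesz
  ⇒ as a loan: kenzesz
Zokul 'kenzesz' matches the loan outcome 'kenzesz', not the inherited 'senzesz' — it skipped the early Zokul changes, so it was borrowed from Tokulic.

borrowed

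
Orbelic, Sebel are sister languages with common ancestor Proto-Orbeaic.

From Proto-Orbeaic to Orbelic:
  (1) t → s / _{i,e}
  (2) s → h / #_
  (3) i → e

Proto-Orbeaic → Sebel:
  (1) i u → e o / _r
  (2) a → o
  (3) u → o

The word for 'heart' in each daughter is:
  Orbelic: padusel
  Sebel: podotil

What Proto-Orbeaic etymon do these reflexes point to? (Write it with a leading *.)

*padutil

Position 4: Orbelic has u, Sebel has o. Orbelic preserves u here (none of its changes turn any other segment into u), so the proto-segment is *u.
Position 6: Orbelic has e, Sebel has i. Sebel preserves i here (none of its changes turn any other segment into i), so the proto-segment is *i.
Position 2: Orbelic has a, Sebel has o. Orbelic preserves a here (none of its changes turn any other segment into a), so the proto-segment is *a.
This points to *padutil. Verify forward in each daughter:
Orbelic: start from *padutil.
  rule 1 (palatalisation): padutil → padusil
  rule 2: no change — padusil
  rule 3 (vowel merger): padusil → padusel
  ⇒ Orbelic padusel
Sebel: *padutil
  padutil (rule 1 does not apply)
  padutil → podutil   [vowel merger]
  podutil → podotil   [vowel merger]
  giving Sebel podotil.
*padutil is the unique common source.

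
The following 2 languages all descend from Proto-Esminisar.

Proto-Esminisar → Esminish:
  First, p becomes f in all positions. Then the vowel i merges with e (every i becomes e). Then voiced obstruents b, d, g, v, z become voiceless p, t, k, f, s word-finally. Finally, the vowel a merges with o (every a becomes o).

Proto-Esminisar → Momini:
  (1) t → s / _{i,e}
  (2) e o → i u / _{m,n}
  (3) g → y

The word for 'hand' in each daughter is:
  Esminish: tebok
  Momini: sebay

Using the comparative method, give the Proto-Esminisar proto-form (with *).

Position 4: Esminish has o, Momini has a. Momini preserves a here (none of its changes turn any other segment into a), so the proto-segment is *a.
Position 1: Esminish has t, Momini has s. Taking the neighbouring segments as reconstructed: Esminish t can only go back to *t; Momini s could go back to *t or *s — the one source consistent with every daughter is *t.
This points to *tebag. Verify forward in each daughter:
Esminish: start from *tebag.
  rule 1: no change — tebag
  rule 2: no change — tebag
  rule 3 (final devoicing): tebag → tebak
  rule 4 (vowel merger): tebak → tebok
  ⇒ Esminish tebok
Momini: *tebag
  tebag → sebag   [palatalisation]
  sebag (rule 2 does not apply)
  sebag → sebay   [unconditioned shift]
  giving Momini sebay.
Only *tebag yields all of Esminish tebok, Momini sebay.

*tebag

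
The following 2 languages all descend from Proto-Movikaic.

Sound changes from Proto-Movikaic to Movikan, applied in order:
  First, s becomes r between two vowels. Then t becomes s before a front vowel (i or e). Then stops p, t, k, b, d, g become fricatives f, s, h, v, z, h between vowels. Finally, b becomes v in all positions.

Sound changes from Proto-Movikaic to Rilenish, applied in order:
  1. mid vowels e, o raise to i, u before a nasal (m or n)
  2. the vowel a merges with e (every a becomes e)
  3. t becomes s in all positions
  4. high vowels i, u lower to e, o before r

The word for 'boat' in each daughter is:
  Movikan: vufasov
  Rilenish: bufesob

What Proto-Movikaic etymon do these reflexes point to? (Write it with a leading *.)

*bufatob

Position 4: Movikan has a, Rilenish has e. Movikan preserves a here (none of its changes turn any other segment into a), so the proto-segment is *a.
Position 7: Movikan has v, Rilenish has b. Rilenish preserves b here (none of its changes turn any other segment into b), so the proto-segment is *b.
Verify the candidate proto-form against each daughter:
Movikan: *bufatob > bufasob > vufasov  (by intervocalic lenition, unconditioned shift)
Rilenish: start from *bufatob.
  rule 1: no change — bufatob
  rule 2 (vowel merger): bufatob → bufetob
  rule 3 (unconditioned shift): bufetob → bufesob
  rule 4: no change — bufesob
  ⇒ Rilenish bufesob
*bufatob is the unique common source.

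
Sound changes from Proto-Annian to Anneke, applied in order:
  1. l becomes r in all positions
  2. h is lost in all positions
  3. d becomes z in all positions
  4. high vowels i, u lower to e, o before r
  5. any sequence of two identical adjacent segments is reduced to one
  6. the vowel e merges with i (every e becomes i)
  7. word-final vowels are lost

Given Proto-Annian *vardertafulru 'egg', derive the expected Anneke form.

varzirtafor

Anneke: *vardertafulru > vardertafurru > varzertafurru > varzertaforru > varzertaforu > varzirtaforu > varzirtafor  (by unconditioned shift, unconditioned shift, pre-rhotic lowering, degemination, vowel merger, apocope)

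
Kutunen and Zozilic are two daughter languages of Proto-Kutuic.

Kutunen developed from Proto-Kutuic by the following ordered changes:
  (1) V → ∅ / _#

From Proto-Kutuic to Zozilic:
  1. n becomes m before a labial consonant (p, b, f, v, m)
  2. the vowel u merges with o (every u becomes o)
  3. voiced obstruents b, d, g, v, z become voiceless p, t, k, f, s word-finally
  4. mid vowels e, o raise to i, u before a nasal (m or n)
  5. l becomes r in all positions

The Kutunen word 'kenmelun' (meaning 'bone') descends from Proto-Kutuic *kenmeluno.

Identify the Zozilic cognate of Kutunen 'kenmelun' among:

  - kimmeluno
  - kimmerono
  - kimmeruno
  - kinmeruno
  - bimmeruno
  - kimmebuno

kimmeruno

Zozilic: *kenmeluno
  kenmeluno → kemmeluno   [nasal place assimilation]
  kemmeluno → kemmelono   [vowel merger]
  kemmelono (rule 3 does not apply)
  kemmelono → kimmeluno   [pre-nasal raising]
  kimmeluno → kimmeruno   [unconditioned shift]
  giving Zozilic kimmeruno.
Only 'kimmeruno' matches the regular Zozilic development of *kenmeluno.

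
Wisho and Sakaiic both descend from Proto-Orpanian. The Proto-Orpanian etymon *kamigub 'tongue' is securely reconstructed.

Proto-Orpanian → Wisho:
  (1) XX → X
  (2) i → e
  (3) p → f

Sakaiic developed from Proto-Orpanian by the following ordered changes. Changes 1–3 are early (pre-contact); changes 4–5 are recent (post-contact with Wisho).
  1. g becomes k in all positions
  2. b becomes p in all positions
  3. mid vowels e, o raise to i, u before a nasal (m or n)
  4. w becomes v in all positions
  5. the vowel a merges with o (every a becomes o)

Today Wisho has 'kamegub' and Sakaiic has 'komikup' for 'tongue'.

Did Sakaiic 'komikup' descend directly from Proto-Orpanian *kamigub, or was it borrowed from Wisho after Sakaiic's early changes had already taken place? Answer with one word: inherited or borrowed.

If inherited, *kamigub would pass through all of Sakaiic's changes:
Sakaiic: *kamigub > kamikub > kamikup > komikup  (by unconditioned shift, unconditioned shift, vowel merger)
If borrowed from Wisho 'kamegub' after the early changes, it would undergo only the recent ones:
  rule 4 (unconditioned shift): no change (kamegub)
  rule 5 (vowel merger): kamegub → komegub
  ⇒ as a loan: komegub
Sakaiic 'komikup' matches the inherited outcome exactly, so it is an inherited cognate, not a loan.

inherited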